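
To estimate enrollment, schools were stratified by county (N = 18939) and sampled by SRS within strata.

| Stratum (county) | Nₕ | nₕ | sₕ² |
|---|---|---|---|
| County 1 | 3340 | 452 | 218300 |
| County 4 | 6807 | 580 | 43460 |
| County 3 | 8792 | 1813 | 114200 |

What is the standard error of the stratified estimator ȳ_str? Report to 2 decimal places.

Var(ȳ_str) = Σₕ Wₕ²(1 − fₕ)sₕ²/nₕ with Wₕ = Nₕ/N, N = 18939.
County 1: Wₕ = 0.17635567; term = 0.17635567²·(1 − 0.13532934)·218300/452 = 12.988077.
County 4: Wₕ = 0.35941708; term = 0.35941708²·(1 − 0.08520641)·43460/580 = 8.8548714.
County 3: Wₕ = 0.46422726; term = 0.46422726²·(1 − 0.20621019)·114200/1813 = 10.775442.
Sum = 32.61839.
SE = √(32.61839) = 5.71.

5.71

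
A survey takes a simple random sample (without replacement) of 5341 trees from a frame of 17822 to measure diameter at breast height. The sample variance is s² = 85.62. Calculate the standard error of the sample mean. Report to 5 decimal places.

0.10596

Under SRS without replacement, Var(ȳ) = (1 − f)·s²/n with f = n/N = 5341/17822 = 0.29968578.
Var(ȳ) = (1 − 0.29968578)·85.62/5341 = 0.70031422·0.016030706 = 0.011226531.
SE(ȳ) = √(0.011226531) = 0.10596.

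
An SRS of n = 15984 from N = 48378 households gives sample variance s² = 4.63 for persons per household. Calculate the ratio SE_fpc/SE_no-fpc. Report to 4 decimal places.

0.8183

f = n/N = 15984/48378 = 0.33039811.
SE_no-fpc = √(s²/n) = 0.017019538; SE_fpc = √((1−f)s²/n) = 0.013926952.
Ratio = √(1−f) = 0.81829205.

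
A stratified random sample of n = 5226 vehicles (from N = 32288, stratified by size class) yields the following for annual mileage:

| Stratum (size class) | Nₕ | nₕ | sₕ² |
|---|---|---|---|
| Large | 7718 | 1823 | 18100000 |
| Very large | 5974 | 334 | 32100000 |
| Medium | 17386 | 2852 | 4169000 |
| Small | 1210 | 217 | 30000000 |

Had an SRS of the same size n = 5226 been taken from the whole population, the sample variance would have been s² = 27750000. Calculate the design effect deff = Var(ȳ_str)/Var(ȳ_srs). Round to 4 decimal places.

Var(ȳ_str) = Σ Wₕ²(1−fₕ)sₕ²/nₕ with Wₕ = Nₕ/32288:
  Large: (7718/32288)²·(1−1823/7718)·18100000/1823 = 433.30949
  Very large: (5974/32288)²·(1−334/5974)·32100000/334 = 3106.1369
  Medium: (17386/32288)²·(1−2852/17386)·4169000/2852 = 354.31123
  Small: (1210/32288)²·(1−217/1210)·30000000/217 = 159.33598
  → Var(ȳ_str) = 4053.0936.
Var(ȳ_srs) = (1 − 5226/32288)·27750000/5226 = 4450.5361.
deff = 4053.0936 / 4450.5361 = 0.9107.

0.9107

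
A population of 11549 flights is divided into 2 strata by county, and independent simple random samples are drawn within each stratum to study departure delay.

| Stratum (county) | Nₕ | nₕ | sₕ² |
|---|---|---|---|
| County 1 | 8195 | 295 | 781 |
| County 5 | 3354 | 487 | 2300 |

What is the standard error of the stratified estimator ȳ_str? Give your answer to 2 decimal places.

1.27

Var(ȳ_str) = Σₕ Wₕ²(1 − fₕ)sₕ²/nₕ with Wₕ = Nₕ/N, N = 11549.
County 1: Wₕ = 0.70958525; term = 0.70958525²·(1 − 0.03599756)·781/295 = 1.285039.
County 5: Wₕ = 0.29041475; term = 0.29041475²·(1 − 0.14519976)·2300/487 = 0.34048726.
Sum = 1.6255263.
SE = √(1.6255263) = 1.27.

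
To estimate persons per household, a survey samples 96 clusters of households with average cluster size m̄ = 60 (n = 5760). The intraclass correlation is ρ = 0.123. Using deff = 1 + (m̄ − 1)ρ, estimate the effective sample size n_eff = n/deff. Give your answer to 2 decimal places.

deff = 1 + (60 − 1)·0.123 = 1 + 7.257 = 8.257.
n_eff = 5760 / 8.257 = 697.59.

697.59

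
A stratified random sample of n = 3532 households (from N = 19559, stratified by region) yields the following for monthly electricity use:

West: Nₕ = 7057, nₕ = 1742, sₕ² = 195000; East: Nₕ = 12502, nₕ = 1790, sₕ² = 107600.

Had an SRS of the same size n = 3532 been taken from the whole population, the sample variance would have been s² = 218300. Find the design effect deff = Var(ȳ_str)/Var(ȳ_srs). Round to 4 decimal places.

Var(ȳ_str) = Σ Wₕ²(1−fₕ)sₕ²/nₕ with Wₕ = Nₕ/19559:
  West: (7057/19559)²·(1−1742/7057)·195000/1742 = 10.975304
  East: (12502/19559)²·(1−1790/12502)·107600/1790 = 21.043405
  → Var(ȳ_str) = 32.018709.
Var(ȳ_srs) = (1 − 3532/19559)·218300/3532 = 50.64524.
deff = 32.018709 / 50.64524 = 0.6322.

0.6322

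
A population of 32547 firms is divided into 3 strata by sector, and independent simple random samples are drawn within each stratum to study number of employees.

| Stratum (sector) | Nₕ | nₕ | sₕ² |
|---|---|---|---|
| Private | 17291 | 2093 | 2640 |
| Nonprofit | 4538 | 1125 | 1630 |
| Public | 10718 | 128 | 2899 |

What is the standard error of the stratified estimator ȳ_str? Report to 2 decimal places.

Var(ȳ_str) = Σₕ Wₕ²(1 − fₕ)sₕ²/nₕ with Wₕ = Nₕ/N, N = 32547.
Private: Wₕ = 0.53126248; term = 0.53126248²·(1 − 0.12104563)·2640/2093 = 0.31290991.
Nonprofit: Wₕ = 0.13942913; term = 0.13942913²·(1 − 0.24790657)·1630/1125 = 0.021184291.
Public: Wₕ = 0.32930838; term = 0.32930838²·(1 − 0.01194253)·2899/128 = 2.4267555.
Sum = 2.7608497.
SE = √(2.7608497) = 1.66.

1.66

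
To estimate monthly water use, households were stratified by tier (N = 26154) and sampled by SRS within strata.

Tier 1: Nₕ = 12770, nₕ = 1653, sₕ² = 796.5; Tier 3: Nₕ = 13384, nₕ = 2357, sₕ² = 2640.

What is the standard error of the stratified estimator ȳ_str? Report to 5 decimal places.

0.58452

Var(ȳ_str) = Σₕ Wₕ²(1 − fₕ)sₕ²/nₕ with Wₕ = Nₕ/N, N = 26154.
Tier 1: Wₕ = 0.48826183; term = 0.48826183²·(1 − 0.12944401)·796.5/1653 = 0.1000035.
Tier 3: Wₕ = 0.51173817; term = 0.51173817²·(1 − 0.17610580)·2640/2357 = 0.24166369.
Sum = 0.34166719.
SE = √(0.34166719) = 0.58452.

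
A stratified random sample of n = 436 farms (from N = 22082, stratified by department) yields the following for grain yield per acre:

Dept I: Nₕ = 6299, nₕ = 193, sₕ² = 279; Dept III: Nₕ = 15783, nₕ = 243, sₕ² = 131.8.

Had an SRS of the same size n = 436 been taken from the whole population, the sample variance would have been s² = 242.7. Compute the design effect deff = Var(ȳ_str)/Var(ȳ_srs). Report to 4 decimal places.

Var(ȳ_str) = Σ Wₕ²(1−fₕ)sₕ²/nₕ with Wₕ = Nₕ/22082:
  Dept I: (6299/22082)²·(1−193/6299)·279/193 = 0.11402458
  Dept III: (15783/22082)²·(1−243/15783)·131.8/243 = 0.27281792
  → Var(ȳ_str) = 0.3868425.
Var(ȳ_srs) = (1 − 436/22082)·242.7/436 = 0.54566052.
deff = 0.3868425 / 0.54566052 = 0.7089.

0.7089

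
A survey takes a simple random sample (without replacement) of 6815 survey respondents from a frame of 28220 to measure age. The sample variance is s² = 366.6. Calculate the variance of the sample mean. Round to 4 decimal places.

Under SRS without replacement, Var(ȳ) = (1 − f)·s²/n with f = n/N = 6815/28220 = 0.24149539.
Var(ȳ) = (1 − 0.24149539)·366.6/6815 = 0.75850461·0.053793103 = 0.040802317.

0.0408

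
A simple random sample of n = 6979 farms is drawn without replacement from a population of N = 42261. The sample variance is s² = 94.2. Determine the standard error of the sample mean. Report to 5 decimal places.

0.10615

Under SRS without replacement, Var(ȳ) = (1 − f)·s²/n with f = n/N = 6979/42261 = 0.16514044.
Var(ȳ) = (1 − 0.16514044)·94.2/6979 = 0.83485956·0.013497636 = 0.01126863.
SE(ȳ) = √(0.01126863) = 0.10615.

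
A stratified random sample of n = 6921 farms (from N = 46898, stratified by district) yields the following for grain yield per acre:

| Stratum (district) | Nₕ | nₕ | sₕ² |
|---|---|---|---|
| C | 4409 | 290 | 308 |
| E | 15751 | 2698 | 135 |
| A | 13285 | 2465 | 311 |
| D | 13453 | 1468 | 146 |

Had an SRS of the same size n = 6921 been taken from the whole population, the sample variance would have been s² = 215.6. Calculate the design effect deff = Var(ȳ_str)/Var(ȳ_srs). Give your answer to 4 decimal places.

1.0915

Var(ȳ_str) = Σ Wₕ²(1−fₕ)sₕ²/nₕ with Wₕ = Nₕ/46898:
  C: (4409/46898)²·(1−290/4409)·308/290 = 0.0087695229
  E: (15751/46898)²·(1−2698/15751)·135/2698 = 0.0046773692
  A: (13285/46898)²·(1−2465/13285)·311/2465 = 0.0082456261
  D: (13453/46898)²·(1−1468/13453)·146/1468 = 0.0072908025
  → Var(ȳ_str) = 0.028983321.
Var(ȳ_srs) = (1 − 6921/46898)·215.6/6921 = 0.026554357.
deff = 0.028983321 / 0.026554357 = 1.0915.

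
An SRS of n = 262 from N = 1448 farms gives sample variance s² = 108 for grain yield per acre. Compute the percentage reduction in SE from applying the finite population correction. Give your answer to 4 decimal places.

f = n/N = 262/1448 = 0.18093923.
SE_no-fpc = √(s²/n) = 0.64203874; SE_fpc = √((1−f)s²/n) = 0.58105775.
Ratio = √(1−f) = 0.90501976. Reduction = 100·(1 − 0.90501976) = 9.4980%.

9.4980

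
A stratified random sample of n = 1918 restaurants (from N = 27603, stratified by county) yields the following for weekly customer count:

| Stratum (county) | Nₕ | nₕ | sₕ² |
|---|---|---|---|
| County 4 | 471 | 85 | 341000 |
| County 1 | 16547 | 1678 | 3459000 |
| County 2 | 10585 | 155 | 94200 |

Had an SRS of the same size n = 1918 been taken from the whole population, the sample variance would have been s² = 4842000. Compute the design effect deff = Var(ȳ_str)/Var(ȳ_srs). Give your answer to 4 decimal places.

Var(ȳ_str) = Σ Wₕ²(1−fₕ)sₕ²/nₕ with Wₕ = Nₕ/27603:
  County 4: (471/27603)²·(1−85/471)·341000/85 = 0.95726261
  County 1: (16547/27603)²·(1−1678/16547)·3459000/1678 = 665.65173
  County 2: (10585/27603)²·(1−155/10585)·94200/155 = 88.060633
  → Var(ȳ_str) = 754.66963.
Var(ȳ_srs) = (1 − 1918/27603)·4842000/1918 = 2349.089.
deff = 754.66963 / 2349.089 = 0.3213.

0.3213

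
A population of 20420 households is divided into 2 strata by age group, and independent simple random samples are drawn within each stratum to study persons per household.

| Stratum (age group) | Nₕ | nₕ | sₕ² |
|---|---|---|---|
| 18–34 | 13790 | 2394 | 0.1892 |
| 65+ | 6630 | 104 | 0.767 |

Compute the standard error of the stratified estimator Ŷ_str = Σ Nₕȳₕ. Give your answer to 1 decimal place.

Var(Ŷ_str) = Σₕ Nₕ²(1 − fₕ)sₕ²/nₕ.
18–34: 13790²·(1 − 2394/13790)·0.1892/2394 = 12419.774.
65+: 6630²·(1 − 104/6630)·0.767/104 = 319096.93.
Sum = 331516.7.
SE = √(331516.7) = 575.8.

575.8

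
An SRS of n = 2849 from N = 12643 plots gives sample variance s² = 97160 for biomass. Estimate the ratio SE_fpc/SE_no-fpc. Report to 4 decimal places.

0.8801

f = n/N = 2849/12643 = 0.22534209.
SE_no-fpc = √(s²/n) = 5.839794; SE_fpc = √((1−f)s²/n) = 5.1398744.
Ratio = √(1−f) = 0.88014653.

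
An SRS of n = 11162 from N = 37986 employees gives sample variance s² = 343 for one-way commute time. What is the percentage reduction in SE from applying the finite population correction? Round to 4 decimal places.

15.9670

f = n/N = 11162/37986 = 0.29384510.
SE_no-fpc = √(s²/n) = 0.17529763; SE_fpc = √((1−f)s²/n) = 0.1473079.
Ratio = √(1−f) = 0.84033023. Reduction = 100·(1 − 0.84033023) = 15.9670%.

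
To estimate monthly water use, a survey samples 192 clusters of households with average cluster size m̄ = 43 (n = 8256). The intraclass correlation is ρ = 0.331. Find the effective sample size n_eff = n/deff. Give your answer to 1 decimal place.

554.0

deff = 1 + (43 − 1)·0.331 = 1 + 13.902 = 14.902.
n_eff = 8256 / 14.902 = 554.0.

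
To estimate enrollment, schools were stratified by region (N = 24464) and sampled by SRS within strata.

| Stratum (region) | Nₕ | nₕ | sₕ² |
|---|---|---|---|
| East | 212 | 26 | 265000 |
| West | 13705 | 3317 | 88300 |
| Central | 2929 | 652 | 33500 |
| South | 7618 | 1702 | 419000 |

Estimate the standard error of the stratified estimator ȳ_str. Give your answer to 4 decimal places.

Var(ȳ_str) = Σₕ Wₕ²(1 − fₕ)sₕ²/nₕ with Wₕ = Nₕ/N, N = 24464.
East: Wₕ = 0.00866579; term = 0.00866579²·(1 − 0.12264151)·265000/26 = 0.67153151.
West: Wₕ = 0.56021092; term = 0.56021092²·(1 − 0.24202846)·88300/3317 = 6.3324428.
Central: Wₕ = 0.11972695; term = 0.11972695²·(1 − 0.22260157)·33500/652 = 0.57256484.
South: Wₕ = 0.31139634; term = 0.31139634²·(1 − 0.22341822)·419000/1702 = 18.538247.
Sum = 26.114786.
SE = √(26.114786) = 5.1103.

5.1103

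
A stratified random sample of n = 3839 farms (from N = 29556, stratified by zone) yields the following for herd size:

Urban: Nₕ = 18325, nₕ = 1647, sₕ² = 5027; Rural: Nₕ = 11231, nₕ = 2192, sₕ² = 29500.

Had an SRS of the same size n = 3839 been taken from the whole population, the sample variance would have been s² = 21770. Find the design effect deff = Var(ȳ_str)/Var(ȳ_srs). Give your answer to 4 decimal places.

0.5334

Var(ȳ_str) = Σ Wₕ²(1−fₕ)sₕ²/nₕ with Wₕ = Nₕ/29556:
  Urban: (18325/29556)²·(1−1647/18325)·5027/1647 = 1.0678541
  Rural: (11231/29556)²·(1−2192/11231)·29500/2192 = 1.563972
  → Var(ȳ_str) = 2.6318261.
Var(ȳ_srs) = (1 − 3839/29556)·21770/3839 = 4.9341797.
deff = 2.6318261 / 4.9341797 = 0.5334.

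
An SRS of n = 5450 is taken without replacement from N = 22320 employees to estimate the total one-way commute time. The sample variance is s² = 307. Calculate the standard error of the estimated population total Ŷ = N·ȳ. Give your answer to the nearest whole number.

Var(Ŷ) = N²·Var(ȳ) = N²·(1 − n/N)·s²/n.
f = 5450/22320 = 0.24417563; Var(ȳ) = 0.75582437·307/5450 = 0.042575795.
Var(Ŷ) = 22320² · 0.042575795 = 2.1210512 × 10^7.
SE(Ŷ) = √(2.1210512 × 10^7) = 4605.

4605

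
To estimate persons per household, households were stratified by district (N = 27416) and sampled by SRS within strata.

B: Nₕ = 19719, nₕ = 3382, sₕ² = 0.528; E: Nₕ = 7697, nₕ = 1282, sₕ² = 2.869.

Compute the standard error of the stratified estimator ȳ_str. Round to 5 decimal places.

0.01463

Var(ȳ_str) = Σₕ Wₕ²(1 − fₕ)sₕ²/nₕ with Wₕ = Nₕ/N, N = 27416.
B: Wₕ = 0.71925153; term = 0.71925153²·(1 − 0.17150971)·0.528/3382 = 6.691282 × 10^-5.
E: Wₕ = 0.28074847; term = 0.28074847²·(1 − 0.16655840)·2.869/1282 = 1.470119 × 10^-4.
Sum = 2.1392472 × 10^-4.
SE = √(2.1392472 × 10^-4) = 0.01463.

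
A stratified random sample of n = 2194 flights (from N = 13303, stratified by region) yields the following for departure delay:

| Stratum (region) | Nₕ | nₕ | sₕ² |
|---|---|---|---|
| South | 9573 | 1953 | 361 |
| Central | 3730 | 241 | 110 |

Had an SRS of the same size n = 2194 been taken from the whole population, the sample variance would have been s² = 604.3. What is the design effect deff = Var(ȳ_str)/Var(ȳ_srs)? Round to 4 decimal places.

0.4772

Var(ȳ_str) = Σ Wₕ²(1−fₕ)sₕ²/nₕ with Wₕ = Nₕ/13303:
  South: (9573/13303)²·(1−1953/9573)·361/1953 = 0.076191901
  Central: (3730/13303)²·(1−241/3730)·110/241 = 0.03356497
  → Var(ȳ_str) = 0.10975687.
Var(ȳ_srs) = (1 − 2194/13303)·604.3/2194 = 0.23000716.
deff = 0.10975687 / 0.23000716 = 0.4772.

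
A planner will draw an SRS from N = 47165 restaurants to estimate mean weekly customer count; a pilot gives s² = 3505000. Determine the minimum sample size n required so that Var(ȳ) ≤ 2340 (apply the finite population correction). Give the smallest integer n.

Without fpc, n₀ = s²/D = 3505000/2340 = 1497.8632.
With fpc, (1 − n/N)·s²/n ≤ D requires n ≥ n₀/(1 + n₀/N) = 1497.8632/(1 + 1497.8632/47165) = 1451.7583.
Rounding up, n = 1452.

1452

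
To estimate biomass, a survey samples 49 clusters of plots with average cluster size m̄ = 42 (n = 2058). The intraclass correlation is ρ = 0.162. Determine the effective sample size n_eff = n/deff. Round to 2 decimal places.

deff = 1 + (42 − 1)·0.162 = 1 + 6.642 = 7.642.
n_eff = 2058 / 7.642 = 269.30.

269.30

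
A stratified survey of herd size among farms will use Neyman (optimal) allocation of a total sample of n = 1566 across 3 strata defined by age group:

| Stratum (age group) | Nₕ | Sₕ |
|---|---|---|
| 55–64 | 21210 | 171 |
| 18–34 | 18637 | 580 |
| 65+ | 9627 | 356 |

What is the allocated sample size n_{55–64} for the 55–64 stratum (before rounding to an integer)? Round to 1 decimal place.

Neyman allocation: nₕ = n·NₕSₕ / Σⱼ NⱼSⱼ.
Σ NⱼSⱼ = 21210·171 + 18637·580 + 9627·356 = 1.7863582 × 10^7.
n_{55–64} = 1566·21210·171 / (1.7863582 × 10^7) = 318.0.

318.0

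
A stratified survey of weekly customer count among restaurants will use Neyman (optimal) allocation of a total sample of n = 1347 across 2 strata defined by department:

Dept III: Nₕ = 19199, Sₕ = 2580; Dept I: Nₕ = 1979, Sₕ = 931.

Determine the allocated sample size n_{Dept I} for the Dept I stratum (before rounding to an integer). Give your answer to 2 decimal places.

Neyman allocation: nₕ = n·NₕSₕ / Σⱼ NⱼSⱼ.
Σ NⱼSⱼ = 19199·2580 + 1979·931 = 5.1375869 × 10^7.
n_{Dept I} = 1347·1979·931 / (5.1375869 × 10^7) = 48.31.

48.31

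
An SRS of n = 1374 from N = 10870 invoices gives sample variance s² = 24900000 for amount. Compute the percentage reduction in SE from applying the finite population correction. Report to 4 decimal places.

6.5336

f = n/N = 1374/10870 = 0.12640294.
SE_no-fpc = √(s²/n) = 134.61898; SE_fpc = √((1−f)s²/n) = 125.82354.
Ratio = √(1−f) = 0.93466414. Reduction = 100·(1 − 0.93466414) = 6.5336%.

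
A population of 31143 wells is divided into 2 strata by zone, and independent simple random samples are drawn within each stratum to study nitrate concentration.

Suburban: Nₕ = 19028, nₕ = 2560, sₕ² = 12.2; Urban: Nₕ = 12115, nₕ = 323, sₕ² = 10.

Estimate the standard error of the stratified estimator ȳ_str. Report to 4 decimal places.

Var(ȳ_str) = Σₕ Wₕ²(1 − fₕ)sₕ²/nₕ with Wₕ = Nₕ/N, N = 31143.
Suburban: Wₕ = 0.61098802; term = 0.61098802²·(1 − 0.13453857)·12.2/2560 = 0.0015396889.
Urban: Wₕ = 0.38901198; term = 0.38901198²·(1 − 0.02666116)·10/323 = 0.0045602376.
Sum = 0.0060999265.
SE = √(0.0060999265) = 0.0781.

0.0781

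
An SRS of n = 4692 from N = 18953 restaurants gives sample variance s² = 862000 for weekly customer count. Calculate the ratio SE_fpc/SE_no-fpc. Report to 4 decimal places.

0.8674

f = n/N = 4692/18953 = 0.24755975.
SE_no-fpc = √(s²/n) = 13.554223; SE_fpc = √((1−f)s²/n) = 11.757382.
Ratio = √(1−f) = 0.86743314.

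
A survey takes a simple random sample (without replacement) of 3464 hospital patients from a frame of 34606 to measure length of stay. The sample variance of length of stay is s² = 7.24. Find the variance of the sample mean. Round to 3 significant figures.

Under SRS without replacement, Var(ȳ) = (1 − f)·s²/n with f = n/N = 3464/34606 = 0.10009825.
Var(ȳ) = (1 − 0.10009825)·7.24/3464 = 0.89990175·0.0020900693 = 0.001880857.

0.00188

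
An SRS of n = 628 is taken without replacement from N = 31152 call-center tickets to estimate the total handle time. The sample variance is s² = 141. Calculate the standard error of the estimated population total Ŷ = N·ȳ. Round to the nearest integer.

Var(Ŷ) = N²·Var(ȳ) = N²·(1 − n/N)·s²/n.
f = 628/31152 = 0.02015922; Var(ȳ) = 0.97984078·141/628 = 0.2199961.
Var(Ŷ) = 31152² · 0.2199961 = 2.1349458 × 10^8.
SE(Ŷ) = √(2.1349458 × 10^8) = 14611.

14611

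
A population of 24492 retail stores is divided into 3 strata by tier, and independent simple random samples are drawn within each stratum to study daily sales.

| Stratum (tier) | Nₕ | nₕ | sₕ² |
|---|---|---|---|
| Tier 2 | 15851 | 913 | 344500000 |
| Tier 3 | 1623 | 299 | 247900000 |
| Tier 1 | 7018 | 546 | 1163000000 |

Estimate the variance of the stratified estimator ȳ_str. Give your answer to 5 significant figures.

313200

Var(ȳ_str) = Σₕ Wₕ²(1 − fₕ)sₕ²/nₕ with Wₕ = Nₕ/N, N = 24492.
Tier 2: Wₕ = 0.64719092; term = 0.64719092²·(1 − 0.05759889)·344500000/913 = 148942.65.
Tier 3: Wₕ = 0.06626654; term = 0.06626654²·(1 − 0.18422674)·247900000/299 = 2970.0471.
Tier 1: Wₕ = 0.28654254; term = 0.28654254²·(1 − 0.07779994)·1163000000/546 = 161283.69.
Sum = 313196.39.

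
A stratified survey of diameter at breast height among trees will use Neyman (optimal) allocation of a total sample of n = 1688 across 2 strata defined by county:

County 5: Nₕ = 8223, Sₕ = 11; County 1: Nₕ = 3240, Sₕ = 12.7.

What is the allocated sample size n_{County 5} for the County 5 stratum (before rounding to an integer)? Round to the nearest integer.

Neyman allocation: nₕ = n·NₕSₕ / Σⱼ NⱼSⱼ.
Σ NⱼSⱼ = 8223·11 + 3240·12.7 = 131601.
n_{County 5} = 1688·8223·11 / 131601 = 1160.

1160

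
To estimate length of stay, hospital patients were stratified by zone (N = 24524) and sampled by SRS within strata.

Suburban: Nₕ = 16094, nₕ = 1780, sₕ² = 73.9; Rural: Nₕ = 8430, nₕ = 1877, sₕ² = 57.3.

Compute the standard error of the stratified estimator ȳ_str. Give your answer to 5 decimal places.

Var(ȳ_str) = Σₕ Wₕ²(1 − fₕ)sₕ²/nₕ with Wₕ = Nₕ/N, N = 24524.
Suburban: Wₕ = 0.65625510; term = 0.65625510²·(1 − 0.11060022)·73.9/1780 = 0.015902552.
Rural: Wₕ = 0.34374490; term = 0.34374490²·(1 − 0.22265718)·57.3/1877 = 0.0028039837.
Sum = 0.018706536.
SE = √(0.018706536) = 0.13677.

0.13677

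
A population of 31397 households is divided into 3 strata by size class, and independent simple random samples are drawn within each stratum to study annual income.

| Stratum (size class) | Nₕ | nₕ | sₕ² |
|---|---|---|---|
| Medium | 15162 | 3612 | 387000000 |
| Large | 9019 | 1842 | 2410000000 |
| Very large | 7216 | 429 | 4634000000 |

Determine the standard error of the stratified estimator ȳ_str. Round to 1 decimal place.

Var(ȳ_str) = Σₕ Wₕ²(1 − fₕ)sₕ²/nₕ with Wₕ = Nₕ/N, N = 31397.
Medium: Wₕ = 0.48291238; term = 0.48291238²·(1 − 0.23822715)·387000000/3612 = 19033.795.
Large: Wₕ = 0.28725674; term = 0.28725674²·(1 − 0.20423550)·2410000000/1842 = 85911.726.
Very large: Wₕ = 0.22983088; term = 0.22983088²·(1 − 0.05945122)·4634000000/429 = 536657.01.
Sum = 641602.53.
SE = √(641602.53) = 801.0.

801.0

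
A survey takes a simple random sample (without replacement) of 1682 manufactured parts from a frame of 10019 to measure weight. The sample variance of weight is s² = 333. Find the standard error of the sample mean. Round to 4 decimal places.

Under SRS without replacement, Var(ȳ) = (1 − f)·s²/n with f = n/N = 1682/10019 = 0.16788103.
Var(ȳ) = (1 − 0.16788103)·333/1682 = 0.83211897·0.1979786 = 0.16474175.
SE(ȳ) = √(0.16474175) = 0.4059.

0.4059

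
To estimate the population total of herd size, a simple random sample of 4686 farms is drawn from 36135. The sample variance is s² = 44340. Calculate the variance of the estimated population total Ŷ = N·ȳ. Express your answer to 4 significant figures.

1.075 × 10^10

Var(Ŷ) = N²·Var(ȳ) = N²·(1 − n/N)·s²/n.
f = 4686/36135 = 0.12968037; Var(ȳ) = 0.87031963·44340/4686 = 8.2351627.
Var(Ŷ) = 36135² · 8.2351627 = 1.0752967 × 10^10.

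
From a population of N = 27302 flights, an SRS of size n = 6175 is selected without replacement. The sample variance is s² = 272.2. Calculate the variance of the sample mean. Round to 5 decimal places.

0.03411

Under SRS without replacement, Var(ȳ) = (1 − f)·s²/n with f = n/N = 6175/27302 = 0.22617391.
Var(ȳ) = (1 − 0.22617391)·272.2/6175 = 0.77382609·0.044080972 = 0.034111006.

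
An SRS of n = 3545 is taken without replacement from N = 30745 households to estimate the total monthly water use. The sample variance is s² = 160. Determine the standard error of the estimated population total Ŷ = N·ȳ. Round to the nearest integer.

Var(Ŷ) = N²·Var(ȳ) = N²·(1 − n/N)·s²/n.
f = 3545/30745 = 0.11530330; Var(ȳ) = 0.88469670·160/3545 = 0.039929893.
Var(Ŷ) = 30745² · 0.039929893 = 3.7743932 × 10^7.
SE(Ŷ) = √(3.7743932 × 10^7) = 6144.

6144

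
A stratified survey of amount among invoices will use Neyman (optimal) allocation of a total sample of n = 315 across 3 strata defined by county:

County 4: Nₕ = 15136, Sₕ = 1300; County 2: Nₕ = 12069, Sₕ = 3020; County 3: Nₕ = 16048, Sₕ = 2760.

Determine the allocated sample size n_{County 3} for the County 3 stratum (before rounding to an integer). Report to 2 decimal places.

138.94

Neyman allocation: nₕ = n·NₕSₕ / Σⱼ NⱼSⱼ.
Σ NⱼSⱼ = 15136·1300 + 12069·3020 + 16048·2760 = 1.0041766 × 10^8.
n_{County 3} = 315·16048·2760 / (1.0041766 × 10^8) = 138.94.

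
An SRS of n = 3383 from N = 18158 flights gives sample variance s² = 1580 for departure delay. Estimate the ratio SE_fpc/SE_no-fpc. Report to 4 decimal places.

f = n/N = 3383/18158 = 0.18630906.
SE_no-fpc = √(s²/n) = 0.68340404; SE_fpc = √((1−f)s²/n) = 0.61646338.
Ratio = √(1−f) = 0.90204819.

0.9020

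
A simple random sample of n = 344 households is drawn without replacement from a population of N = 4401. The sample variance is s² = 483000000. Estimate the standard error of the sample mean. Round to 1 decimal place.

1137.7

Under SRS without replacement, Var(ȳ) = (1 − f)·s²/n with f = n/N = 344/4401 = 0.07816405.
Var(ȳ) = (1 − 0.07816405)·483000000/344 = 0.92183595·1.4040698 × 10^6 = 1.294322 × 10^6.
SE(ȳ) = √(1.294322 × 10^6) = 1137.7.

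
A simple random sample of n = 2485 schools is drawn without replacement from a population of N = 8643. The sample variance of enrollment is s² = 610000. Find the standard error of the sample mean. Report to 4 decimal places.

13.2248

Under SRS without replacement, Var(ȳ) = (1 − f)·s²/n with f = n/N = 2485/8643 = 0.28751591.
Var(ȳ) = (1 − 0.28751591)·610000/2485 = 0.71248409·245.47284 = 174.89549.
SE(ȳ) = √(174.89549) = 13.2248.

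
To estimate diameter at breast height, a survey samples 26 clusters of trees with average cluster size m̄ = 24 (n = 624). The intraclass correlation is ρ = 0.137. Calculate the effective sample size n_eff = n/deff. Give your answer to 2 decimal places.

150.33

deff = 1 + (24 − 1)·0.137 = 1 + 3.151 = 4.151.
n_eff = 624 / 4.151 = 150.33.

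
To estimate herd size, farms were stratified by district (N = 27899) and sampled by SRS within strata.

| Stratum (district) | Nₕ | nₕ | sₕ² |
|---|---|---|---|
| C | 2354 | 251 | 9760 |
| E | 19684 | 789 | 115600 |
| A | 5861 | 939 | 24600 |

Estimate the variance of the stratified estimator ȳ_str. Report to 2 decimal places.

Var(ȳ_str) = Σₕ Wₕ²(1 − fₕ)sₕ²/nₕ with Wₕ = Nₕ/N, N = 27899.
C: Wₕ = 0.08437578; term = 0.08437578²·(1 − 0.10662702)·9760/251 = 0.24731164.
E: Wₕ = 0.70554500; term = 0.70554500²·(1 − 0.04008332)·115600/789 = 70.010602.
A: Wₕ = 0.21007921; term = 0.21007921²·(1 − 0.16021157)·24600/939 = 0.97096946.
Sum = 71.228883.

71.23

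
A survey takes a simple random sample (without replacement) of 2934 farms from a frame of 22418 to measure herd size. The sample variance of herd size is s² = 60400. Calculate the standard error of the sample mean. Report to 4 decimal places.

Under SRS without replacement, Var(ȳ) = (1 − f)·s²/n with f = n/N = 2934/22418 = 0.13087697.
Var(ȳ) = (1 − 0.13087697)·60400/2934 = 0.86912303·20.58623 = 17.891967.
SE(ȳ) = √(17.891967) = 4.2299.

4.2299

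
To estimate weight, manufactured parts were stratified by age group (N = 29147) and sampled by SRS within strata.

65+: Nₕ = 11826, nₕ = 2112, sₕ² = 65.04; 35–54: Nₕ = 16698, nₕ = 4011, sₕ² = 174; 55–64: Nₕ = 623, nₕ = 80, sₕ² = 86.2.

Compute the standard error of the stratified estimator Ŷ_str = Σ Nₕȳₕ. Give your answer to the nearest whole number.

3618

Var(Ŷ_str) = Σₕ Nₕ²(1 − fₕ)sₕ²/nₕ.
65+: 11826²·(1 − 2112/11826)·65.04/2112 = 3.537713 × 10^6.
35–54: 16698²·(1 − 4011/16698)·174/4011 = 9.1900946 × 10^6.
55–64: 623²·(1 − 80/623)·86.2/80 = 364506.4.
Sum = 1.3092314 × 10^7.
SE = √(1.3092314 × 10^7) = 3618.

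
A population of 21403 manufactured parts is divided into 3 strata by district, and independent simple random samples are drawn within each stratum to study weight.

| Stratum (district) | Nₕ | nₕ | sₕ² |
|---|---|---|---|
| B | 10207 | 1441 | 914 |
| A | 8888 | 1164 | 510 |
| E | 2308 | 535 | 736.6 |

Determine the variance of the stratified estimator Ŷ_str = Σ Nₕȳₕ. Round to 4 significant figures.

9.247 × 10^7

Var(Ŷ_str) = Σₕ Nₕ²(1 − fₕ)sₕ²/nₕ.
B: 10207²·(1 − 1441/10207)·914/1441 = 5.6752082 × 10^7.
A: 8888²·(1 − 1164/8888)·510/1164 = 3.0079008 × 10^7.
E: 2308²·(1 − 535/2308)·736.6/535 = 5.634073 × 10^6.
Sum = 9.2465163 × 10^7.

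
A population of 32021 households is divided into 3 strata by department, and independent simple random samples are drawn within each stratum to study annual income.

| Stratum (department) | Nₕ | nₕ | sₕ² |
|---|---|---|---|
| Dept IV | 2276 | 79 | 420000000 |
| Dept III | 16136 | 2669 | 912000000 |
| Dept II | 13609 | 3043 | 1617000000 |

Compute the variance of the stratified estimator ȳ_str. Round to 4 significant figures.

Var(ȳ_str) = Σₕ Wₕ²(1 − fₕ)sₕ²/nₕ with Wₕ = Nₕ/N, N = 32021.
Dept IV: Wₕ = 0.07107835; term = 0.07107835²·(1 − 0.03471002)·420000000/79 = 25927.147.
Dept III: Wₕ = 0.50391930; term = 0.50391930²·(1 − 0.16540654)·912000000/2669 = 72417.45.
Dept II: Wₕ = 0.42500234; term = 0.42500234²·(1 − 0.22360203)·1617000000/3043 = 74520.388.
Sum = 172864.99.

172900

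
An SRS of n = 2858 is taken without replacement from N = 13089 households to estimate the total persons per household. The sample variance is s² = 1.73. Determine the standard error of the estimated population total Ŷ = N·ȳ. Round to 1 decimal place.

Var(Ŷ) = N²·Var(ȳ) = N²·(1 − n/N)·s²/n.
f = 2858/13089 = 0.21835129; Var(ȳ) = 0.78164871·1.73/2858 = 4.7314635 × 10^-4.
Var(Ŷ) = 13089² · (4.7314635 × 10^-4) = 81060.342.
SE(Ŷ) = √(81060.342) = 284.7.

284.7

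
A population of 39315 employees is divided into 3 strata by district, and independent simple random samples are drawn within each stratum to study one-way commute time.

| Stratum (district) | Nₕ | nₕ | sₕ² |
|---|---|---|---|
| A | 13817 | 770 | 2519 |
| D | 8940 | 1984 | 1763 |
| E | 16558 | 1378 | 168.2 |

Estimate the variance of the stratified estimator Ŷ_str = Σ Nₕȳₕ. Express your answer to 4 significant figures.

6.757 × 10^8

Var(Ŷ_str) = Σₕ Nₕ²(1 − fₕ)sₕ²/nₕ.
A: 13817²·(1 − 770/13817)·2519/770 = 5.8974173 × 10^8.
D: 8940²·(1 − 1984/8940)·1763/1984 = 5.52596 × 10^7.
E: 16558²·(1 − 1378/16558)·168.2/1378 = 3.0680075 × 10^7.
Sum = 6.7568141 × 10^8.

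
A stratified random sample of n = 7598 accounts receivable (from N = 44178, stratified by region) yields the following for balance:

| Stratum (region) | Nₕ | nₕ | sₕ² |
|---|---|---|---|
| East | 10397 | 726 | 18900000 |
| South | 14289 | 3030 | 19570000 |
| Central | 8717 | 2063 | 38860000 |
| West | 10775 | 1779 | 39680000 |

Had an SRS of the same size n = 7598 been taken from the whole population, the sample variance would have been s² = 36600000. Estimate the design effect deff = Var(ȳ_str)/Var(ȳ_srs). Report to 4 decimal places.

Var(ȳ_str) = Σ Wₕ²(1−fₕ)sₕ²/nₕ with Wₕ = Nₕ/44178:
  East: (10397/44178)²·(1−726/10397)·18900000/726 = 1341.1968
  South: (14289/44178)²·(1−3030/14289)·19570000/3030 = 532.39964
  Central: (8717/44178)²·(1−2063/8717)·38860000/2063 = 559.81085
  West: (10775/44178)²·(1−1779/10775)·39680000/1779 = 1107.7719
  → Var(ȳ_str) = 3541.1792.
Var(ȳ_srs) = (1 − 7598/44178)·36600000/7598 = 3988.5905.
deff = 3541.1792 / 3988.5905 = 0.8878.

0.8878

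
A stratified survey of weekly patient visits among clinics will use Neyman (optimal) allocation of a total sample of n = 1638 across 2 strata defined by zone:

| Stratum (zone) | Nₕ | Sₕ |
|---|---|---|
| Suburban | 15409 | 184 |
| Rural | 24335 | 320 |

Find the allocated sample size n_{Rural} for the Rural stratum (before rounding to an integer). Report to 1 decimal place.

1200.8

Neyman allocation: nₕ = n·NₕSₕ / Σⱼ NⱼSⱼ.
Σ NⱼSⱼ = 15409·184 + 24335·320 = 1.0622456 × 10^7.
n_{Rural} = 1638·24335·320 / (1.0622456 × 10^7) = 1200.8.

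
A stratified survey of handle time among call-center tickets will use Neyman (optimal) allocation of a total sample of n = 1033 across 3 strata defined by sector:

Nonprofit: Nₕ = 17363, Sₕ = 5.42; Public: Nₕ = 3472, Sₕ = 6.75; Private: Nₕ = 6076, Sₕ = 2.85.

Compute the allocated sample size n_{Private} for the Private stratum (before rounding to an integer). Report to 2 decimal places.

Neyman allocation: nₕ = n·NₕSₕ / Σⱼ NⱼSⱼ.
Σ NⱼSⱼ = 17363·5.42 + 3472·6.75 + 6076·2.85 = 134860.06.
n_{Private} = 1033·6076·2.85 / 134860.06 = 132.64.

132.64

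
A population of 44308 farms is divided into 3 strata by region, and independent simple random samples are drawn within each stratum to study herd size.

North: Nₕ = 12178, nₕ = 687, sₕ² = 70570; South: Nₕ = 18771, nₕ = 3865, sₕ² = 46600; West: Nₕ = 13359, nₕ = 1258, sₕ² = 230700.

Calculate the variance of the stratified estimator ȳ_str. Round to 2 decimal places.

Var(ȳ_str) = Σₕ Wₕ²(1 − fₕ)sₕ²/nₕ with Wₕ = Nₕ/N, N = 44308.
North: Wₕ = 0.27484879; term = 0.27484879²·(1 − 0.05641320)·70570/687 = 7.3220532.
South: Wₕ = 0.42364810; term = 0.42364810²·(1 − 0.20590272)·46600/3865 = 1.7183857.
West: Wₕ = 0.30150311; term = 0.30150311²·(1 − 0.09416873)·230700/1258 = 15.100727.
Sum = 24.141166.

24.14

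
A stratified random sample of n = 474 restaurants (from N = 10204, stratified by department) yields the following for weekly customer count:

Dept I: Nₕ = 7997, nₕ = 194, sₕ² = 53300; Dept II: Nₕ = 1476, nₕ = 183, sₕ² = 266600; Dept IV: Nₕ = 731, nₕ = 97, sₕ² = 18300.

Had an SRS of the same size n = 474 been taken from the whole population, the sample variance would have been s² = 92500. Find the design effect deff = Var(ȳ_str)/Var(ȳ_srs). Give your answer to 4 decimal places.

Var(ȳ_str) = Σ Wₕ²(1−fₕ)sₕ²/nₕ with Wₕ = Nₕ/10204:
  Dept I: (7997/10204)²·(1−194/7997)·53300/194 = 164.65438
  Dept II: (1476/10204)²·(1−183/1476)·266600/183 = 26.702569
  Dept IV: (731/10204)²·(1−97/731)·18300/97 = 0.83974048
  → Var(ȳ_str) = 192.19669.
Var(ȳ_srs) = (1 − 474/10204)·92500/474 = 186.08261.
deff = 192.19669 / 186.08261 = 1.0329.

1.0329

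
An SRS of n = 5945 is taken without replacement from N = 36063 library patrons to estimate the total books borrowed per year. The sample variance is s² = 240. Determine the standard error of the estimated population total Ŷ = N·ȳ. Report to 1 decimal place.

6621.8

Var(Ŷ) = N²·Var(ȳ) = N²·(1 − n/N)·s²/n.
f = 5945/36063 = 0.16485040; Var(ȳ) = 0.83514960·240/5945 = 0.033715038.
Var(Ŷ) = 36063² · 0.033715038 = 4.3847754 × 10^7.
SE(Ŷ) = √(4.3847754 × 10^7) = 6621.8.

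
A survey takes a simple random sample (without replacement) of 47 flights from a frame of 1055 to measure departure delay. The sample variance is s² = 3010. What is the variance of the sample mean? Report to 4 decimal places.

Under SRS without replacement, Var(ȳ) = (1 − f)·s²/n with f = n/N = 47/1055 = 0.04454976.
Var(ȳ) = (1 − 0.04454976)·3010/47 = 0.95545024·64.042553 = 61.189473.

61.1895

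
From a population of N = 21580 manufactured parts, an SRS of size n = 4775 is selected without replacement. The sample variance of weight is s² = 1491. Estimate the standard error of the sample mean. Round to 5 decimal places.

0.49311

Under SRS without replacement, Var(ȳ) = (1 − f)·s²/n with f = n/N = 4775/21580 = 0.22126969.
Var(ȳ) = (1 − 0.22126969)·1491/4775 = 0.77873031·0.31225131 = 0.24315956.
SE(ȳ) = √(0.24315956) = 0.49311.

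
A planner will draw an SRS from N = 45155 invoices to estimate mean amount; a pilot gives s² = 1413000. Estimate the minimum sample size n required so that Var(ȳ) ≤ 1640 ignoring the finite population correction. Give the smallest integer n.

862

Without fpc, n₀ = s²/D = 1413000/1640 = 861.5854.
Rounding up, n = 862.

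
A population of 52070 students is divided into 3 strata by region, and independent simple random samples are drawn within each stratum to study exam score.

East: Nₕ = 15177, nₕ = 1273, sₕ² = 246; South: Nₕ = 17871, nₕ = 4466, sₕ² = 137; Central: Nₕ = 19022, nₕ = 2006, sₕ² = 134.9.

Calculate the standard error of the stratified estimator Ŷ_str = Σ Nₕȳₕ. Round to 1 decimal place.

8360.3

Var(Ŷ_str) = Σₕ Nₕ²(1 − fₕ)sₕ²/nₕ.
East: 15177²·(1 − 1273/15177)·246/1273 = 4.0778608 × 10^7.
South: 17871²·(1 − 4466/17871)·137/4466 = 7.3488185 × 10^6.
Central: 19022²·(1 − 2006/19022)·134.9/2006 = 2.1766804 × 10^7.
Sum = 6.9894231 × 10^7.
SE = √(6.9894231 × 10^7) = 8360.3.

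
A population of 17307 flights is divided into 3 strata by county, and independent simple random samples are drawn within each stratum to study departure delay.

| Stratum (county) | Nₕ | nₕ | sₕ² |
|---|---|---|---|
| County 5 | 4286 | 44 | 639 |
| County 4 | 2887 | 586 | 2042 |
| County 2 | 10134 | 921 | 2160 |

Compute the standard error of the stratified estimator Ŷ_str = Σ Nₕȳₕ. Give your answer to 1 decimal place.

Var(Ŷ_str) = Σₕ Nₕ²(1 − fₕ)sₕ²/nₕ.
County 5: 4286²·(1 − 44/4286)·639/44 = 2.6404078 × 10^8.
County 4: 2887²·(1 − 586/2887)·2042/586 = 2.3148429 × 10^7.
County 2: 10134²·(1 − 921/10134)·2160/921 = 2.189657 × 10^8.
Sum = 5.0615491 × 10^8.
SE = √(5.0615491 × 10^8) = 22497.9.

22497.9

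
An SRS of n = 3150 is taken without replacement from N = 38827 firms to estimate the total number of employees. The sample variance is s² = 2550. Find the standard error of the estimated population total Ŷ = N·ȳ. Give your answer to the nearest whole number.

Var(Ŷ) = N²·Var(ȳ) = N²·(1 − n/N)·s²/n.
f = 3150/38827 = 0.08112911; Var(ȳ) = 0.91887089·2550/3150 = 0.74384786.
Var(Ŷ) = 38827² · 0.74384786 = 1.1213774 × 10^9.
SE(Ŷ) = √(1.1213774 × 10^9) = 33487.

33487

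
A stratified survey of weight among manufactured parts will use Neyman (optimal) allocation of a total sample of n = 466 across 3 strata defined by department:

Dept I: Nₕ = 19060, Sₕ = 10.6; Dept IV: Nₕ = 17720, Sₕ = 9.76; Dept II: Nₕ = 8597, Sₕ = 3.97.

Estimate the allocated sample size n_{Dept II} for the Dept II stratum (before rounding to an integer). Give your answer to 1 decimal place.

38.9

Neyman allocation: nₕ = n·NₕSₕ / Σⱼ NⱼSⱼ.
Σ NⱼSⱼ = 19060·10.6 + 17720·9.76 + 8597·3.97 = 409113.29.
n_{Dept II} = 466·8597·3.97 / 409113.29 = 38.9.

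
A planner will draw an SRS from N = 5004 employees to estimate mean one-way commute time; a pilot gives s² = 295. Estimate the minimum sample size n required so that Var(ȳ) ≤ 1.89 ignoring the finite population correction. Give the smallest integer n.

Without fpc, n₀ = s²/D = 295/1.89 = 156.0847.
Rounding up, n = 157.

157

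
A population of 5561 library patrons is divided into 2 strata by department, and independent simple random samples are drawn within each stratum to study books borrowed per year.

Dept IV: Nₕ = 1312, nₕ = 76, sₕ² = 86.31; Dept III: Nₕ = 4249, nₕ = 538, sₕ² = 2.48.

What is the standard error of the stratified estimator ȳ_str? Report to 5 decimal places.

Var(ȳ_str) = Σₕ Wₕ²(1 − fₕ)sₕ²/nₕ with Wₕ = Nₕ/N, N = 5561.
Dept IV: Wₕ = 0.23592879; term = 0.23592879²·(1 − 0.05792683)·86.31/76 = 0.059551683.
Dept III: Wₕ = 0.76407121; term = 0.76407121²·(1 − 0.12661803)·2.48/538 = 0.0023503974.
Sum = 0.06190208.
SE = √(0.06190208) = 0.24880.

0.24880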